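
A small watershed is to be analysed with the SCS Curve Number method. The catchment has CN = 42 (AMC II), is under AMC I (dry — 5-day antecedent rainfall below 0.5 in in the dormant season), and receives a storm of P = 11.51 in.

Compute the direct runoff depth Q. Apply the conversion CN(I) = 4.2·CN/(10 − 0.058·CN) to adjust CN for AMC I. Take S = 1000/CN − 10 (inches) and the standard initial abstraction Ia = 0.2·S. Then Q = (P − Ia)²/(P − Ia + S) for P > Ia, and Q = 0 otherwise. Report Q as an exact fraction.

Adjust CN=42 to AMC I: 4.2·42/(10 − 0.058·42) → (882/5) ÷ (1891/250) = 44100/1891 ≈ 23.321
S = 1000/(44100/1891) − 10 = 14500/441 in ≈ 32.880 in
Ia = 0.2S: 0.2·32.880 = 6.576 in (exactly 2900/441)
Since P=11.510 > Ia=6.576: effective rainfall P−Ia = 217591/44100 in
Q: (217591/44100)² ÷ (1667591/44100) = 47345843281/73540763100 in (≈ 0.644 in)

Q = 47345843281/73540763100 in ≈ 0.644 in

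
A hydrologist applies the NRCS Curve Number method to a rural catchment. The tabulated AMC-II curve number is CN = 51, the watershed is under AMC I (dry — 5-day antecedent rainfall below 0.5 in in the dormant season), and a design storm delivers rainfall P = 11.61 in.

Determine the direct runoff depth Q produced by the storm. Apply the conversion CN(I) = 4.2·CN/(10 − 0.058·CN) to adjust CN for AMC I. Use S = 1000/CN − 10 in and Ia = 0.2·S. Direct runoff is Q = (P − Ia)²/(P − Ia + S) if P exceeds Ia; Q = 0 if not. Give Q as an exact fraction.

Adjust CN=51 to AMC I: 4.2·51/(10 − 0.058·51) → (1071/5) ÷ (3521/500) = 15300/503 ≈ 30.417
Retention S: 1000/CN − 10 with CN=30.417 → S = 3500/153 ≈ 22.876 in
Ia = 0.2·(3500/153) = 700/153 in ≈ 4.575 in
P − Ia = 11.610 − 4.575 = 107633/15300 ≈ 7.035 in (> 0, runoff occurs)
Q: (107633/15300)² ÷ (457633/15300) = 11584862689/7001784900 in (≈ 1.655 in)

Q = 11584862689/7001784900 in ≈ 1.655 in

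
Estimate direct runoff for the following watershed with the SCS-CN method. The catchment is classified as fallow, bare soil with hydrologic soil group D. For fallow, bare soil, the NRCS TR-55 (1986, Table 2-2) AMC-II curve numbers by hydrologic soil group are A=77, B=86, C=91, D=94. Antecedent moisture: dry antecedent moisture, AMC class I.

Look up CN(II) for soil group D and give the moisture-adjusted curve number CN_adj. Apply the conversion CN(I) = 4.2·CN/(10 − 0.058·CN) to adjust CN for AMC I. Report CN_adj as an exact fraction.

NRCS table: fallow, bare soil, soil group D → CN(II) = 94
Adjust CN=94 to AMC I: 4.2·94/(10 − 0.058·94) → (1974/5) ÷ (1137/250) = 32900/379 ≈ 86.807

CN_adj = 32900/379 ≈ 86.807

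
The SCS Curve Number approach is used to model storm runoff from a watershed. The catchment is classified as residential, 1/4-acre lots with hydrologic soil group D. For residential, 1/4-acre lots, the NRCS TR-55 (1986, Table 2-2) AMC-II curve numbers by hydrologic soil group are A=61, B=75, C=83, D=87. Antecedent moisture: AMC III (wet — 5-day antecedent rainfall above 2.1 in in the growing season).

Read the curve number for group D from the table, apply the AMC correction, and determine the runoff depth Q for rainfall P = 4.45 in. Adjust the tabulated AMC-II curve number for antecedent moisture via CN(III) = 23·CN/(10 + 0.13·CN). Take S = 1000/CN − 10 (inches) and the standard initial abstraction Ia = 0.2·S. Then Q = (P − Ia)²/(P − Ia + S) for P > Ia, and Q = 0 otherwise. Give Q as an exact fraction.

Q = 29890606321/7959537780 in ≈ 3.755 in

NRCS table: residential, 1/4-acre lots, soil group D → CN(II) = 87
CN(III) from CN(II)=87: (23·87)/(10 + 0.13·87) = 200100/2131 ≈ 93.900
Retention S: 1000/CN − 10 with CN=93.900 → S = 1300/2001 ≈ 0.650 in
Initial abstraction Ia = S/5 = (1300/2001)/5 = 260/2001 ≈ 0.130 in
Excess rainfall: 4.450 − 0.130 = 4.320 in; P > Ia so Q > 0
Q = (172889/40020)²/((172889/40020) + 1300/2001) = (29890606321/1601600400)/(198889/40020) = 29890606321/7959537780 in ≈ 3.755 in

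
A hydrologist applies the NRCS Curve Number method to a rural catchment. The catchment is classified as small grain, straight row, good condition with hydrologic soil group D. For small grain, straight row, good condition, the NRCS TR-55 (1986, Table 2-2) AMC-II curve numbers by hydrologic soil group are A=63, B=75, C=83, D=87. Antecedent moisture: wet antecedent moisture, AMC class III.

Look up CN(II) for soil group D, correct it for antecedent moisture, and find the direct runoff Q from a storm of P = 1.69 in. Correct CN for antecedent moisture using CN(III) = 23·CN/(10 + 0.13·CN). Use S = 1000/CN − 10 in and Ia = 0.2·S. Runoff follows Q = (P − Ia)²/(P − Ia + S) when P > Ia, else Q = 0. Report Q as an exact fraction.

NRCS table: small grain, straight row, good condition, soil group D → CN(II) = 87
CN(III) from CN(II)=87: (23·87)/(10 + 0.13·87) = 200100/2131 ≈ 93.900
Max retention: S = 1000/(200100/2131) − 10 = 1300/2001 in (≈ 0.650 in)
Ia = 0.2·(1300/2001) = 260/2001 in ≈ 0.130 in
Excess rainfall: 1.690 − 0.130 = 1.560 in; P > Ia so Q > 0
Q: (312169/200100)² ÷ (442169/200100) = 7496114197/6806001300 in (≈ 1.101 in)

Q = 7496114197/6806001300 in ≈ 1.101 in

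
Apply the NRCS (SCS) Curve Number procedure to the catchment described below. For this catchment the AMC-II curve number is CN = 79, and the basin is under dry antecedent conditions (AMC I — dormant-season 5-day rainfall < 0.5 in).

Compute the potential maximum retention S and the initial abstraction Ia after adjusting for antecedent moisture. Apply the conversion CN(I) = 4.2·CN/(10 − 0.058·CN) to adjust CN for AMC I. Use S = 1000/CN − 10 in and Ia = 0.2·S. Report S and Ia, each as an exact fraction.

Dry (AMC I): CN(I) = 4.2·79/(10 − 0.058·79) = (1659/5)/(2709/500) = 7900/129 ≈ 61.240
Max retention: S = 1000/(7900/129) − 10 = 500/79 in (≈ 6.329 in)
Ia = 0.2·(500/79) = 100/79 in ≈ 1.266 in

S = 500/79 in ≈ 6.329 in; Ia = 100/79 in ≈ 1.266 in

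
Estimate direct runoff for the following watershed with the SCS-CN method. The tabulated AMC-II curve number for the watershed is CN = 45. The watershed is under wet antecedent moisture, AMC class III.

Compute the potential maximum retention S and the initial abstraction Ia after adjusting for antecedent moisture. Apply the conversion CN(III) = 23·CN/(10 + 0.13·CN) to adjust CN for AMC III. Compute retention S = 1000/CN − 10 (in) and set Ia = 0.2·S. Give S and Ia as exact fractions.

Adjust CN=45 to AMC III: 23·45/(10 + 0.13·45) → 1035 ÷ (317/20) = 20700/317 ≈ 65.300
S = 1000/(20700/317) − 10 = 1100/207 in ≈ 5.314 in
Initial abstraction Ia = S/5 = (1100/207)/5 = 220/207 ≈ 1.063 in

S = 1100/207 in ≈ 5.314 in; Ia = 220/207 in ≈ 1.063 in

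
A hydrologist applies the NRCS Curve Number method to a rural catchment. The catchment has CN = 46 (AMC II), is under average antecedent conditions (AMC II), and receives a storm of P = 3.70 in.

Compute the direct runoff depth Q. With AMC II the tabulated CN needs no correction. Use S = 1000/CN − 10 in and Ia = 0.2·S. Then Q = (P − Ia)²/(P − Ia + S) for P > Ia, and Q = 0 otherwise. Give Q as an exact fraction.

CN(II) = 46; AMC II needs no correction.
S = 1000/46 − 10 = 270/23 in ≈ 11.739 in
Ia = 0.2·(270/23) = 54/23 in ≈ 2.348 in
P − Ia = 3.700 − 2.348 = 311/230 ≈ 1.352 in (> 0, runoff occurs)
Runoff Q = (P−Ia)²/(P−Ia+S) = (1.352)²/(1.352+11.739) = 96721/692530 ≈ 0.140 in

Q = 96721/692530 in ≈ 0.140 in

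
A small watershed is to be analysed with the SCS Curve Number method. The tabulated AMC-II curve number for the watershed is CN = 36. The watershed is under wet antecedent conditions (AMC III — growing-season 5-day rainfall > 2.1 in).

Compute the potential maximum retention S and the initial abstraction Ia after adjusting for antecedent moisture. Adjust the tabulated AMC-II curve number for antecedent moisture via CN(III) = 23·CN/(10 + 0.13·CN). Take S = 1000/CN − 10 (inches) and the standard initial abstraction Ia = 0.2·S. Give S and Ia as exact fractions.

S = 1600/207 in ≈ 7.729 in; Ia = 320/207 in ≈ 1.546 in

Wet (AMC III): CN(III) = 23·36/(10 + 0.13·36) = 828/(367/25) = 20700/367 ≈ 56.403
Max retention: S = 1000/(20700/367) − 10 = 1600/207 in (≈ 7.729 in)
Initial abstraction Ia = S/5 = (1600/207)/5 = 320/207 ≈ 1.546 in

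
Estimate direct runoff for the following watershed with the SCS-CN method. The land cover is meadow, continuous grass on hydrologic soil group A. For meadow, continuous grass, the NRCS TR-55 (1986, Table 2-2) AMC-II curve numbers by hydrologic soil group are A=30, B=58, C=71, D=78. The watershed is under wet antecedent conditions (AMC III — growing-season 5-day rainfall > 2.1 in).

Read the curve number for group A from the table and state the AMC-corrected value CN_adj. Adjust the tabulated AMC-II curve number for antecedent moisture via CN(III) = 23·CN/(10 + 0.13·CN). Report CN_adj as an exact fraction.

NRCS table: meadow, continuous grass, soil group A → CN(II) = 30
Wet (AMC III): CN(III) = 23·30/(10 + 0.13·30) = 690/(139/10) = 6900/139 ≈ 49.640

CN_adj = 6900/139 ≈ 49.640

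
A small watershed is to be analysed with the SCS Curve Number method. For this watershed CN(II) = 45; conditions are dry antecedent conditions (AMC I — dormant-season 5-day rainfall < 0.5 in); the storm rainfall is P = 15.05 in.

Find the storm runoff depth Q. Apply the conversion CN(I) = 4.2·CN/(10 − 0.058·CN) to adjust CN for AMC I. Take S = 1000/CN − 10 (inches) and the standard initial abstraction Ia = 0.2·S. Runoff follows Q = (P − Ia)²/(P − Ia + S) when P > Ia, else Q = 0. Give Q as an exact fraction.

CN(I) from CN(II)=45: (4.2·45)/(10 − 0.058·45) = 18900/739 ≈ 25.575
Max retention: S = 1000/(18900/739) − 10 = 5500/189 in (≈ 29.101 in)
Ia = 0.2·(5500/189) = 1100/189 in ≈ 5.820 in
Since P=15.050 > Ia=5.820: effective rainfall P−Ia = 34889/3780 in
Q: (34889/3780)² ÷ (144889/3780) = 1217242321/547680420 in (≈ 2.223 in)

Q = 1217242321/547680420 in ≈ 2.223 in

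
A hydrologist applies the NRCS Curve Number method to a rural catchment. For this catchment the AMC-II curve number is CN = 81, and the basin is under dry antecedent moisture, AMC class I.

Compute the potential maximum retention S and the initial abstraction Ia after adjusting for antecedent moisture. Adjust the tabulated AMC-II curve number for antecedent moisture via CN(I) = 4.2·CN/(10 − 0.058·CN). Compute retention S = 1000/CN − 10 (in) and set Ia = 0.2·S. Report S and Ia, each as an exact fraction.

Adjust CN=81 to AMC I: 4.2·81/(10 − 0.058·81) → (1701/5) ÷ (2651/500) = 170100/2651 ≈ 64.164
Retention S: 1000/CN − 10 with CN=64.164 → S = 9500/1701 ≈ 5.585 in
Ia = 0.2·(9500/1701) = 1900/1701 in ≈ 1.117 in

S = 9500/1701 in ≈ 5.585 in; Ia = 1900/1701 in ≈ 1.117 in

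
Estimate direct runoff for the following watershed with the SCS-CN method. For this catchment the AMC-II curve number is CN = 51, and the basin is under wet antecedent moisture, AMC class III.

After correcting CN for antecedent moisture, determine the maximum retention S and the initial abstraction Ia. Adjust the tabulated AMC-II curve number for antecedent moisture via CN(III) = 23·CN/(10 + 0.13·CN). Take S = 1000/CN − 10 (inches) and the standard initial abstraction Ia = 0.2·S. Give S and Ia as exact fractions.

CN(III) from CN(II)=51: (23·51)/(10 + 0.13·51) = 117300/1663 ≈ 70.535
Max retention: S = 1000/(117300/1663) − 10 = 4900/1173 in (≈ 4.177 in)
Ia = 0.2S: 0.2·4.177 = 0.835 in (exactly 980/1173)

S = 4900/1173 in ≈ 4.177 in; Ia = 980/1173 in ≈ 0.835 in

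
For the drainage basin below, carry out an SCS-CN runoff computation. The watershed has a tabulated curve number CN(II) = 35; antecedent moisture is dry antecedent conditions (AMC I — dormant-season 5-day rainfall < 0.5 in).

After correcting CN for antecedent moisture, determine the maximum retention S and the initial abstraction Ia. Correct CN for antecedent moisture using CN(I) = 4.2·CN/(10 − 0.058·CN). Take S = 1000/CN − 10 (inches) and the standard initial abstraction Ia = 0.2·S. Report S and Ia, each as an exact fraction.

S = 6500/147 in ≈ 44.218 in; Ia = 1300/147 in ≈ 8.844 in

Adjust CN=35 to AMC I: 4.2·35/(10 − 0.058·35) → 147 ÷ (797/100) = 14700/797 ≈ 18.444
Retention S: 1000/CN − 10 with CN=18.444 → S = 6500/147 ≈ 44.218 in
Ia = 0.2S: 0.2·44.218 = 8.844 in (exactly 1300/147)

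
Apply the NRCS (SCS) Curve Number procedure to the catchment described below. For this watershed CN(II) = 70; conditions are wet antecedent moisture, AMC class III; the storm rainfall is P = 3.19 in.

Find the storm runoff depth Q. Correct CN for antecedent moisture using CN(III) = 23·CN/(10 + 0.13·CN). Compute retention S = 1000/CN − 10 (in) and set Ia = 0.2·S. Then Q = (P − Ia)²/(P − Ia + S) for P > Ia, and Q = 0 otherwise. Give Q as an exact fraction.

Adjust CN=70 to AMC III: 23·70/(10 + 0.13·70) → 1610 ÷ (191/10) = 16100/191 ≈ 84.293
Max retention: S = 1000/(16100/191) − 10 = 300/161 in (≈ 1.863 in)
Ia = 0.2·(300/161) = 60/161 in ≈ 0.373 in
Excess rainfall: 3.190 − 0.373 = 2.817 in; P > Ia so Q > 0
Q = (45359/16100)²/((45359/16100) + 300/161) = (2057438881/259210000)/(75359/16100) = 2057438881/1213279900 in ≈ 1.696 in

Q = 2057438881/1213279900 in ≈ 1.696 in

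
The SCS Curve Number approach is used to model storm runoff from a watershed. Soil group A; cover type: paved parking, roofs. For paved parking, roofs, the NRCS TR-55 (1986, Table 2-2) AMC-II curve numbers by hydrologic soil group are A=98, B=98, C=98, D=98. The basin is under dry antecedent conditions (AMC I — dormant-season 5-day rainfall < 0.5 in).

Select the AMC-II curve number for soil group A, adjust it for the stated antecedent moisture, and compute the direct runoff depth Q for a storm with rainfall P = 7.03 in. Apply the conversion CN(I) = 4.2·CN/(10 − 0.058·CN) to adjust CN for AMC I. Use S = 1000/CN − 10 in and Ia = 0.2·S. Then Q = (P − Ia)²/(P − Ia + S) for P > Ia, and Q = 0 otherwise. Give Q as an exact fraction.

NRCS table: paved parking, roofs, soil group A → CN(II) = 98
CN(I) from CN(II)=98: (4.2·98)/(10 − 0.058·98) = 102900/1079 ≈ 95.366
Max retention: S = 1000/(102900/1079) − 10 = 500/1029 in (≈ 0.486 in)
Ia = 0.2·(500/1029) = 100/1029 in ≈ 0.097 in
Excess rainfall: 7.030 − 0.097 = 6.933 in; P > Ia so Q > 0
Runoff Q = (P−Ia)²/(P−Ia+S) = (6.933)²/(6.933+0.486) = 508921011769/78552522300 ≈ 6.479 in

Q = 508921011769/78552522300 in ≈ 6.479 in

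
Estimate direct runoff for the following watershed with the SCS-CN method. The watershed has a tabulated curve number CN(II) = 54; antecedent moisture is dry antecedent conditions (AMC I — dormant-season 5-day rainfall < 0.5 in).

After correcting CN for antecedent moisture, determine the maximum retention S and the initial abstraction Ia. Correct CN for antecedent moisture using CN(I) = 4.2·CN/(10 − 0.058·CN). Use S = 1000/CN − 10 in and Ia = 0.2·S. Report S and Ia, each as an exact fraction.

S = 11500/567 in ≈ 20.282 in; Ia = 2300/567 in ≈ 4.056 in

Dry (AMC I): CN(I) = 4.2·54/(10 − 0.058·54) = (1134/5)/(1717/250) = 56700/1717 ≈ 33.023
S = 1000/(56700/1717) − 10 = 11500/567 in ≈ 20.282 in
Ia = 0.2S: 0.2·20.282 = 4.056 in (exactly 2300/567)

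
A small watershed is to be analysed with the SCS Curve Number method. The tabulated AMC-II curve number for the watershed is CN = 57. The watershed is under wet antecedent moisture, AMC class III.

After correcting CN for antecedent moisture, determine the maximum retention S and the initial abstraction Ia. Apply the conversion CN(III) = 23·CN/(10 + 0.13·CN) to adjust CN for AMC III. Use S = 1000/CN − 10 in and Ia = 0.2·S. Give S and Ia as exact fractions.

CN(III) from CN(II)=57: (23·57)/(10 + 0.13·57) = 131100/1741 ≈ 75.302
S = 1000/(131100/1741) − 10 = 4300/1311 in ≈ 3.280 in
Ia = 0.2S: 0.2·3.280 = 0.656 in (exactly 860/1311)

S = 4300/1311 in ≈ 3.280 in; Ia = 860/1311 in ≈ 0.656 in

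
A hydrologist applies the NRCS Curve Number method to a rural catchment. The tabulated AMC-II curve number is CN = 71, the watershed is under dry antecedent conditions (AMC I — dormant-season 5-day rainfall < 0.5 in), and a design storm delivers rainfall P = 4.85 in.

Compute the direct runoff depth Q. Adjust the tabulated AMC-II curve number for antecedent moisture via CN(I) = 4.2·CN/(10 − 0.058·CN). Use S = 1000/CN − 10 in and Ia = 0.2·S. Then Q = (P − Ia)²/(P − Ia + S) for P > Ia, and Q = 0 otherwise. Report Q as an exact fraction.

Q = 7504237129/11231017140 in ≈ 0.668 in

CN(I) from CN(II)=71: (4.2·71)/(10 − 0.058·71) = 149100/2941 ≈ 50.697
Retention S: 1000/CN − 10 with CN=50.697 → S = 14500/1491 ≈ 9.725 in
Ia = 0.2·(14500/1491) = 2900/1491 in ≈ 1.945 in
Excess rainfall: 4.850 − 1.945 = 2.905 in; P > Ia so Q > 0
Runoff Q = (P−Ia)²/(P−Ia+S) = (2.905)²/(2.905+9.725) = 7504237129/11231017140 ≈ 0.668 in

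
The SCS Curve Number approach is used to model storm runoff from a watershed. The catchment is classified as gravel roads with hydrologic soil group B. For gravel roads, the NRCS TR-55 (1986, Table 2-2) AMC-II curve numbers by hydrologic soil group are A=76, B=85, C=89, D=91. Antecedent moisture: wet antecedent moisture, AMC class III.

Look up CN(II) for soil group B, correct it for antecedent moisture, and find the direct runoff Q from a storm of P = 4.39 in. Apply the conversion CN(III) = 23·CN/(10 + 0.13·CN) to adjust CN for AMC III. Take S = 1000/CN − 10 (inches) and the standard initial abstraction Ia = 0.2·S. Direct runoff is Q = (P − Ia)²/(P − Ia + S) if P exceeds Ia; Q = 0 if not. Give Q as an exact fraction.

Q = 27439591201/7649875900 in ≈ 3.587 in

NRCS table: gravel roads, soil group B → CN(II) = 85
CN(III) from CN(II)=85: (23·85)/(10 + 0.13·85) = 39100/421 ≈ 92.874
Retention S: 1000/CN − 10 with CN=92.874 → S = 300/391 ≈ 0.767 in
Ia = 0.2S: 0.2·0.767 = 0.153 in (exactly 60/391)
P − Ia = 4.390 − 0.153 = 165649/39100 ≈ 4.237 in (> 0, runoff occurs)
Runoff Q = (P−Ia)²/(P−Ia+S) = (4.237)²/(4.237+0.767) = 27439591201/7649875900 ≈ 3.587 in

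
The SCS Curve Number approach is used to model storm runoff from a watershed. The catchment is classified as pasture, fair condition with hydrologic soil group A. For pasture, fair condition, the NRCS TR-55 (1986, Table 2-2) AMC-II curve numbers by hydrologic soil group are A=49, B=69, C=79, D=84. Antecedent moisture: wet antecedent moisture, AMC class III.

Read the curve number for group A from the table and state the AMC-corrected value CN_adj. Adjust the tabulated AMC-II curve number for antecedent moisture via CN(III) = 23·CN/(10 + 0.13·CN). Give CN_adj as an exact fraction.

CN_adj = 112700/1637 ≈ 68.845

NRCS table: pasture, fair condition, soil group A → CN(II) = 49
CN(III) from CN(II)=49: (23·49)/(10 + 0.13·49) = 112700/1637 ≈ 68.845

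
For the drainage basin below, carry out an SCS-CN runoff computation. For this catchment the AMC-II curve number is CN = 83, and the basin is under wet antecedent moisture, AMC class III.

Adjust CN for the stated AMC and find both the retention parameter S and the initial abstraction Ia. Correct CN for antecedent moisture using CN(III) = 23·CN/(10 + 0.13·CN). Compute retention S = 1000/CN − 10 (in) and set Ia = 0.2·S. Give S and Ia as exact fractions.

S = 1700/1909 in ≈ 0.891 in; Ia = 340/1909 in ≈ 0.178 in

CN(III) from CN(II)=83: (23·83)/(10 + 0.13·83) = 190900/2079 ≈ 91.823
Max retention: S = 1000/(190900/2079) − 10 = 1700/1909 in (≈ 0.891 in)
Initial abstraction Ia = S/5 = (1700/1909)/5 = 340/1909 ≈ 0.178 in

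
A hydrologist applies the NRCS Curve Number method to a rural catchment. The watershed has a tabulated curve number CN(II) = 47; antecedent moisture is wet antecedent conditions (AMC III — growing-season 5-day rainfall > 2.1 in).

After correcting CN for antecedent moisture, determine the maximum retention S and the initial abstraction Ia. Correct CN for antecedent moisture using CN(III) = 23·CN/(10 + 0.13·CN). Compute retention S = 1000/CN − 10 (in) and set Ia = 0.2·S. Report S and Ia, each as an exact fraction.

S = 5300/1081 in ≈ 4.903 in; Ia = 1060/1081 in ≈ 0.981 in

Adjust CN=47 to AMC III: 23·47/(10 + 0.13·47) → 1081 ÷ (1611/100) = 108100/1611 ≈ 67.101
Max retention: S = 1000/(108100/1611) − 10 = 5300/1081 in (≈ 4.903 in)
Initial abstraction Ia = S/5 = (5300/1081)/5 = 1060/1081 ≈ 0.981 in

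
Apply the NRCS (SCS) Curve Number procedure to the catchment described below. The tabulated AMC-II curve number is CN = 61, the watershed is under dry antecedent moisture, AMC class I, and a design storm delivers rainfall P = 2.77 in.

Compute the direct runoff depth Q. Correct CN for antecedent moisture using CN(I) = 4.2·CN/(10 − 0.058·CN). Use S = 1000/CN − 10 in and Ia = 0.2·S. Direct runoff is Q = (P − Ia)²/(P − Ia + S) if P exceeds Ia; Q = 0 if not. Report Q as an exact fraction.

CN(I) from CN(II)=61: (4.2·61)/(10 − 0.058·61) = 42700/1077 ≈ 39.647
Max retention: S = 1000/(42700/1077) − 10 = 6500/427 in (≈ 15.222 in)
Ia = 0.2S: 0.2·15.222 = 3.044 in (exactly 1300/427)
P = 2.770 ≤ Ia = 3.044 in: entire storm abstracted, Q = 0.

Q = 0 in ≈ 0.000 in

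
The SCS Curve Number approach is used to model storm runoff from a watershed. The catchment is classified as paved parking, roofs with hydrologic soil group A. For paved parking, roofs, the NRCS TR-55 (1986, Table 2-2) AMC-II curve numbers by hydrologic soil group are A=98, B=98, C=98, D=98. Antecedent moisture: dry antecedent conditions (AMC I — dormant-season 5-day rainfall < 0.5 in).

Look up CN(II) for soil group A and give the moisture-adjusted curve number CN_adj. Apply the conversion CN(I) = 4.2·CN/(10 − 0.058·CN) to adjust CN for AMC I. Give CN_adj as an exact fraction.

CN_adj = 102900/1079 ≈ 95.366

NRCS table: paved parking, roofs, soil group A → CN(II) = 98
Dry (AMC I): CN(I) = 4.2·98/(10 − 0.058·98) = (2058/5)/(1079/250) = 102900/1079 ≈ 95.366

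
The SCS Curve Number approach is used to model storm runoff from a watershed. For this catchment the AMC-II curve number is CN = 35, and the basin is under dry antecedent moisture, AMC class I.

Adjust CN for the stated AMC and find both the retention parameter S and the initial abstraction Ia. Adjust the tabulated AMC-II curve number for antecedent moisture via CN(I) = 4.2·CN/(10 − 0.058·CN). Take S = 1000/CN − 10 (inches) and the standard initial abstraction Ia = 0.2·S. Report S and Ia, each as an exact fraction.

S = 6500/147 in ≈ 44.218 in; Ia = 1300/147 in ≈ 8.844 in

Adjust CN=35 to AMC I: 4.2·35/(10 − 0.058·35) → 147 ÷ (797/100) = 14700/797 ≈ 18.444
Max retention: S = 1000/(14700/797) − 10 = 6500/147 in (≈ 44.218 in)
Initial abstraction Ia = S/5 = (6500/147)/5 = 1300/147 ≈ 8.844 in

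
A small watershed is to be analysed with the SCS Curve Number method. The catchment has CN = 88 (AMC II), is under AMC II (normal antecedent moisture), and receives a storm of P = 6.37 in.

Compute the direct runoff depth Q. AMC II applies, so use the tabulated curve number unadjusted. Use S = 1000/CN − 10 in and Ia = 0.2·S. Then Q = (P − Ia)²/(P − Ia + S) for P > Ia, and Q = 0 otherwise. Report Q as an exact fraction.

Average conditions: CN = 88 (no AMC adjustment).
S = 1000/88 − 10 = 15/11 in ≈ 1.364 in
Ia = 0.2·(15/11) = 3/11 in ≈ 0.273 in
Since P=6.370 > Ia=0.273: effective rainfall P−Ia = 6707/1100 in
Q = (6707/1100)²/((6707/1100) + 15/11) = (44983849/1210000)/(8207/1100) = 44983849/9027700 in ≈ 4.983 in

Q = 44983849/9027700 in ≈ 4.983 in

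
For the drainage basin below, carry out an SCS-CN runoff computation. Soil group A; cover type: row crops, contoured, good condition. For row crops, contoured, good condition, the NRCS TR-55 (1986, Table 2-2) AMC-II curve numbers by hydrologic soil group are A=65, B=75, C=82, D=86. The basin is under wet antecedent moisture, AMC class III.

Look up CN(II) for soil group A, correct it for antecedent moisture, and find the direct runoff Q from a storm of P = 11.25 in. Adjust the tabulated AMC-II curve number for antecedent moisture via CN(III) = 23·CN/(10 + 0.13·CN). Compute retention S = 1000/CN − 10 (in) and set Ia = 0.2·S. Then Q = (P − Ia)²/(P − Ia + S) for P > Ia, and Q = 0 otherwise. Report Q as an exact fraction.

NRCS table: row crops, contoured, good condition, soil group A → CN(II) = 65
Wet (AMC III): CN(III) = 23·65/(10 + 0.13·65) = 1495/(369/20) = 29900/369 ≈ 81.030
Retention S: 1000/CN − 10 with CN=81.030 → S = 700/299 ≈ 2.341 in
Ia = 0.2·(700/299) = 140/299 in ≈ 0.468 in
P − Ia = 11.250 − 0.468 = 12895/1196 ≈ 10.782 in (> 0, runoff occurs)
Q = (12895/1196)²/((12895/1196) + 700/299) = (166281025/1430416)/(15695/1196) = 33256205/3754244 in ≈ 8.858 in

Q = 33256205/3754244 in ≈ 8.858 in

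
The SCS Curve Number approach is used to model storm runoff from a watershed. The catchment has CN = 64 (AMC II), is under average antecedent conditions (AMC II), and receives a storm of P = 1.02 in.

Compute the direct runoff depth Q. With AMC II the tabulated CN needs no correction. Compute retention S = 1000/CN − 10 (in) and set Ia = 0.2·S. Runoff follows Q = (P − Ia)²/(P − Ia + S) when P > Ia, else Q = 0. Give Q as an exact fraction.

Q = 0 in ≈ 0.000 in

AMC II — tabulated CN = 64 applies directly.
Retention S: 1000/CN − 10 with CN=64.000 → S = 45/8 ≈ 5.625 in
Ia = 0.2·(45/8) = 9/8 in ≈ 1.125 in
P = 1.020 ≤ Ia = 1.125 in: entire storm abstracted, Q = 0.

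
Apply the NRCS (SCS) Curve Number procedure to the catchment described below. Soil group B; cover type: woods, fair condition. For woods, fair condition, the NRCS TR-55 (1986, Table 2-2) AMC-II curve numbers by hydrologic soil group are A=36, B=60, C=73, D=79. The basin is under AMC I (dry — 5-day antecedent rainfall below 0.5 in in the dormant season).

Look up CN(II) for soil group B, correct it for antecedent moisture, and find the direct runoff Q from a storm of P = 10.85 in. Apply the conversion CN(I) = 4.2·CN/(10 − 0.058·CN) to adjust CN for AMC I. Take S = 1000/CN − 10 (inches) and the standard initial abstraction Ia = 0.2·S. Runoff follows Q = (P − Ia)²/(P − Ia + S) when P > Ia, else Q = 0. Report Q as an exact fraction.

NRCS table: woods, fair condition, soil group B → CN(II) = 60
Adjust CN=60 to AMC I: 4.2·60/(10 − 0.058·60) → 252 ÷ (163/25) = 6300/163 ≈ 38.650
Retention S: 1000/CN − 10 with CN=38.650 → S = 1000/63 ≈ 15.873 in
Initial abstraction Ia = S/5 = (1000/63)/5 = 200/63 ≈ 3.175 in
Excess rainfall: 10.850 − 3.175 = 7.675 in; P > Ia so Q > 0
Runoff Q = (P−Ia)²/(P−Ia+S) = (7.675)²/(7.675+15.873) = 93528241/37385460 ≈ 2.502 in

Q = 93528241/37385460 in ≈ 2.502 in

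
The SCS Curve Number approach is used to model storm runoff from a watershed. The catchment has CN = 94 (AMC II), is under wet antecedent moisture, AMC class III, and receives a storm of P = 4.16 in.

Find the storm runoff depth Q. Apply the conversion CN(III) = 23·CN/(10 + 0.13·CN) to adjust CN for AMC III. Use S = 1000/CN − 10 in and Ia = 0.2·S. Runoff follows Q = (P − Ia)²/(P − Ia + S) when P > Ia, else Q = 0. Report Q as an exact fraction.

Q = 1538016722/400051075 in ≈ 3.845 in

Adjust CN=94 to AMC III: 23·94/(10 + 0.13·94) → 2162 ÷ (1111/50) = 108100/1111 ≈ 97.300
Retention S: 1000/CN − 10 with CN=97.300 → S = 300/1081 ≈ 0.278 in
Initial abstraction Ia = S/5 = (300/1081)/5 = 60/1081 ≈ 0.056 in
Since P=4.160 > Ia=0.056: effective rainfall P−Ia = 110924/27025 in
Q = (110924/27025)²/((110924/27025) + 300/1081) = (12304133776/730350625)/(118424/27025) = 1538016722/400051075 in ≈ 3.845 in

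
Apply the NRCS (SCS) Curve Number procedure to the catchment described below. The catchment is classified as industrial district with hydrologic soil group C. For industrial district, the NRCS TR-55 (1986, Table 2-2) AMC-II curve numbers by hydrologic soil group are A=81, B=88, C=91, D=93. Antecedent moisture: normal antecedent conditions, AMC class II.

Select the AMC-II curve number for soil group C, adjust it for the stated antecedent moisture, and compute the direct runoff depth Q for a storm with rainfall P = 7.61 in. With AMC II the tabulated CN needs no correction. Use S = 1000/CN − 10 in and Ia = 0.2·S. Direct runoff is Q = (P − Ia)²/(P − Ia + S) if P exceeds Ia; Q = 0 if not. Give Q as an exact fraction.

Q = 4549637401/695704100 in ≈ 6.540 in

NRCS table: industrial district, soil group C → CN(II) = 91
CN(II) = 91; AMC II needs no correction.
Retention S: 1000/CN − 10 with CN=91.000 → S = 90/91 ≈ 0.989 in
Ia = 0.2·(90/91) = 18/91 in ≈ 0.198 in
Excess rainfall: 7.610 − 0.198 = 7.412 in; P > Ia so Q > 0
Q = (67451/9100)²/((67451/9100) + 90/91) = (4549637401/82810000)/(76451/9100) = 4549637401/695704100 in ≈ 6.540 in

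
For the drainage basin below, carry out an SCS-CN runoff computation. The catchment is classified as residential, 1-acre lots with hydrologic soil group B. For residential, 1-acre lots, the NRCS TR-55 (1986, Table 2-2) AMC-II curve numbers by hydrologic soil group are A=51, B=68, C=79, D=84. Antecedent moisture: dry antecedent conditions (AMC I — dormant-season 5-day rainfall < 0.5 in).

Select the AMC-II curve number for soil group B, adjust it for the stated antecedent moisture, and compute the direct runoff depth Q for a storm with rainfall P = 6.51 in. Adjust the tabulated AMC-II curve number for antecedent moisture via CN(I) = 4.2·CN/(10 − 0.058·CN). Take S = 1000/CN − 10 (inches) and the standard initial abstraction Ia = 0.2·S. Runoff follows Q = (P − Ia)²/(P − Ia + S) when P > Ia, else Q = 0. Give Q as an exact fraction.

NRCS table: residential, 1-acre lots, soil group B → CN(II) = 68
Dry (AMC I): CN(I) = 4.2·68/(10 − 0.058·68) = (1428/5)/(757/125) = 35700/757 ≈ 47.160
Retention S: 1000/CN − 10 with CN=47.160 → S = 4000/357 ≈ 11.204 in
Ia = 0.2S: 0.2·11.204 = 2.241 in (exactly 800/357)
P − Ia = 6.510 − 2.241 = 152407/35700 ≈ 4.269 in (> 0, runoff occurs)
Runoff Q = (P−Ia)²/(P−Ia+S) = (4.269)²/(4.269+11.204) = 23227893649/19720929900 ≈ 1.178 in

Q = 23227893649/19720929900 in ≈ 1.178 in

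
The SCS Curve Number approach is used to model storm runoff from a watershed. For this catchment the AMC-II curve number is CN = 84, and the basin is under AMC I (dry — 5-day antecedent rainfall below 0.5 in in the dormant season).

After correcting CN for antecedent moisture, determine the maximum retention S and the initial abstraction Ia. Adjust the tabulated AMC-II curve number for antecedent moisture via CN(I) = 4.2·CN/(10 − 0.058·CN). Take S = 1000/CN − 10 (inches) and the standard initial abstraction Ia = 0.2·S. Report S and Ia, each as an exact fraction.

Dry (AMC I): CN(I) = 4.2·84/(10 − 0.058·84) = (1764/5)/(641/125) = 44100/641 ≈ 68.799
Retention S: 1000/CN − 10 with CN=68.799 → S = 2000/441 ≈ 4.535 in
Ia = 0.2·(2000/441) = 400/441 in ≈ 0.907 in

S = 2000/441 in ≈ 4.535 in; Ia = 400/441 in ≈ 0.907 in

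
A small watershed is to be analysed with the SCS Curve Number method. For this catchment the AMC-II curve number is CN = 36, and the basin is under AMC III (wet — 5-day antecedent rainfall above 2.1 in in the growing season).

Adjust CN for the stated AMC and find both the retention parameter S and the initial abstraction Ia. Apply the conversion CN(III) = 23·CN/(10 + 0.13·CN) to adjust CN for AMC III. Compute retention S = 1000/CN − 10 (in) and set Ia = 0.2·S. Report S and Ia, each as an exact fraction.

S = 1600/207 in ≈ 7.729 in; Ia = 320/207 in ≈ 1.546 in

Adjust CN=36 to AMC III: 23·36/(10 + 0.13·36) → 828 ÷ (367/25) = 20700/367 ≈ 56.403
Max retention: S = 1000/(20700/367) − 10 = 1600/207 in (≈ 7.729 in)
Ia = 0.2·(1600/207) = 320/207 in ≈ 1.546 in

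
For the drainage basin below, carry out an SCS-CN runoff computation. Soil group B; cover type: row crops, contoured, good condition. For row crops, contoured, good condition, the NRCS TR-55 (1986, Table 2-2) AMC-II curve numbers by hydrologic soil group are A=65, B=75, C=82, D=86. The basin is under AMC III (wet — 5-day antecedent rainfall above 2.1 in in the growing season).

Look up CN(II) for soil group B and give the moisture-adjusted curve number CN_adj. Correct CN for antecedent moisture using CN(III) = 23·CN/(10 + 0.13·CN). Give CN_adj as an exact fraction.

NRCS table: row crops, contoured, good condition, soil group B → CN(II) = 75
Adjust CN=75 to AMC III: 23·75/(10 + 0.13·75) → 1725 ÷ (79/4) = 6900/79 ≈ 87.342

CN_adj = 6900/79 ≈ 87.342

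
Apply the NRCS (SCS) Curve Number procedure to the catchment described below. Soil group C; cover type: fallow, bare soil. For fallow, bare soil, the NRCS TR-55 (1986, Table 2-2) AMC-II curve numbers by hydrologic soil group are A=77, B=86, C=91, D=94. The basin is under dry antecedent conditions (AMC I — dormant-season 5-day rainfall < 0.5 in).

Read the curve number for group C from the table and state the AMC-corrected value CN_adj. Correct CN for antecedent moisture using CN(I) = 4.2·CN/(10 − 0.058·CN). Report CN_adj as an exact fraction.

CN_adj = 63700/787 ≈ 80.940

NRCS table: fallow, bare soil, soil group C → CN(II) = 91
Adjust CN=91 to AMC I: 4.2·91/(10 − 0.058·91) → (1911/5) ÷ (2361/500) = 63700/787 ≈ 80.940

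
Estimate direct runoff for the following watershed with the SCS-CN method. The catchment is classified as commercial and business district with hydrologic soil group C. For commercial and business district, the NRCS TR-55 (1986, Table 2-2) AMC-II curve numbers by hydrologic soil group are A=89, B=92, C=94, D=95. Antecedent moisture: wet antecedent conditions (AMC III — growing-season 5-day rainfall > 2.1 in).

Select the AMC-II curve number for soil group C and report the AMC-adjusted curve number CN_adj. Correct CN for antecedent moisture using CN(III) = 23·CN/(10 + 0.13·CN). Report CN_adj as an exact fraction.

CN_adj = 108100/1111 ≈ 97.300

NRCS table: commercial and business district, soil group C → CN(II) = 94
CN(III) from CN(II)=94: (23·94)/(10 + 0.13·94) = 108100/1111 ≈ 97.300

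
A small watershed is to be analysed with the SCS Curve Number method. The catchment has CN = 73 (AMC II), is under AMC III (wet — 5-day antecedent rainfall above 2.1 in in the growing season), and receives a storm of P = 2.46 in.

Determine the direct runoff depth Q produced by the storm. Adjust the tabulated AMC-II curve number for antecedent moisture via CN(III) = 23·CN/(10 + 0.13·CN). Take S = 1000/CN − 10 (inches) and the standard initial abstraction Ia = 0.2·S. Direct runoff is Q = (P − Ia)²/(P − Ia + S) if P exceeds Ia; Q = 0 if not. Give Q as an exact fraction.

Wet (AMC III): CN(III) = 23·73/(10 + 0.13·73) = 1679/(1949/100) = 167900/1949 ≈ 86.147
Retention S: 1000/CN − 10 with CN=86.147 → S = 2700/1679 ≈ 1.608 in
Ia = 0.2·(2700/1679) = 540/1679 in ≈ 0.322 in
Excess rainfall: 2.460 − 0.322 = 2.138 in; P > Ia so Q > 0
Runoff Q = (P−Ia)²/(P−Ia+S) = (2.138)²/(2.138+1.608) = 10742117763/8801234050 ≈ 1.221 in

Q = 10742117763/8801234050 in ≈ 1.221 in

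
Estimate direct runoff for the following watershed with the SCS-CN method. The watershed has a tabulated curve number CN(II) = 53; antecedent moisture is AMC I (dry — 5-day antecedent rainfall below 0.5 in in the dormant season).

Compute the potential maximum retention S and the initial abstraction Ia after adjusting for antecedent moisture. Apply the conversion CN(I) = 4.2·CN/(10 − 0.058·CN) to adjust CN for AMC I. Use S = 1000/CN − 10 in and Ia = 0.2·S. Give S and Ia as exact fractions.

S = 23500/1113 in ≈ 21.114 in; Ia = 4700/1113 in ≈ 4.223 in

Dry (AMC I): CN(I) = 4.2·53/(10 − 0.058·53) = (1113/5)/(3463/500) = 111300/3463 ≈ 32.140
Max retention: S = 1000/(111300/3463) − 10 = 23500/1113 in (≈ 21.114 in)
Ia = 0.2S: 0.2·21.114 = 4.223 in (exactly 4700/1113)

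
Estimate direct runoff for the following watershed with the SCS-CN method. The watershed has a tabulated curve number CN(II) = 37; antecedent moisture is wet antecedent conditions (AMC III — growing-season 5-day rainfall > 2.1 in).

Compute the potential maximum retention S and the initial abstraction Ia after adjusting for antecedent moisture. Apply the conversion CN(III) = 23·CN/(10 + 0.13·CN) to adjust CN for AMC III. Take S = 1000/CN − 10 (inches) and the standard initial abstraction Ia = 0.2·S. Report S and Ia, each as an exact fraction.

S = 6300/851 in ≈ 7.403 in; Ia = 1260/851 in ≈ 1.481 in

CN(III) from CN(II)=37: (23·37)/(10 + 0.13·37) = 85100/1481 ≈ 57.461
S = 1000/(85100/1481) − 10 = 6300/851 in ≈ 7.403 in
Ia = 0.2·(6300/851) = 1260/851 in ≈ 1.481 in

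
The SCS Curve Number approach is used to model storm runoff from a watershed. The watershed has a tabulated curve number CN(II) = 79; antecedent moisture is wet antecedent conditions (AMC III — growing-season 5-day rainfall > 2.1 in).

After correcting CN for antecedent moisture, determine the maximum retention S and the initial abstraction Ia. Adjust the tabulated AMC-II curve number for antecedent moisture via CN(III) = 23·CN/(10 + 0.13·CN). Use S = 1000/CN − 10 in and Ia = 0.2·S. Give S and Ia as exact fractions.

S = 2100/1817 in ≈ 1.156 in; Ia = 420/1817 in ≈ 0.231 in

Wet (AMC III): CN(III) = 23·79/(10 + 0.13·79) = 1817/(2027/100) = 181700/2027 ≈ 89.640
Max retention: S = 1000/(181700/2027) − 10 = 2100/1817 in (≈ 1.156 in)
Initial abstraction Ia = S/5 = (2100/1817)/5 = 420/1817 ≈ 0.231 in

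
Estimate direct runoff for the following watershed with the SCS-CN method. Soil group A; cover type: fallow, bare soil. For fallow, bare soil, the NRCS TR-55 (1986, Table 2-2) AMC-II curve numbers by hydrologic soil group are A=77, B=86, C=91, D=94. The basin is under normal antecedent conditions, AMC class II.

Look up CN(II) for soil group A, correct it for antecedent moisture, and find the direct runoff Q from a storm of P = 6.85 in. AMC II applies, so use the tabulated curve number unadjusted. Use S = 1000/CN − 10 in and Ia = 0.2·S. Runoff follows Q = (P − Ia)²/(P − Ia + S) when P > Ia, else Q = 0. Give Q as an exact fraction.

Q = 92717641/21912660 in ≈ 4.231 in

NRCS table: fallow, bare soil, soil group A → CN(II) = 77
AMC II — tabulated CN = 77 applies directly.
S = 1000/77 − 10 = 230/77 in ≈ 2.987 in
Ia = 0.2S: 0.2·2.987 = 0.597 in (exactly 46/77)
P − Ia = 6.850 − 0.597 = 9629/1540 ≈ 6.253 in (> 0, runoff occurs)
Q = (9629/1540)²/((9629/1540) + 230/77) = (92717641/2371600)/(14229/1540) = 92717641/21912660 in ≈ 4.231 in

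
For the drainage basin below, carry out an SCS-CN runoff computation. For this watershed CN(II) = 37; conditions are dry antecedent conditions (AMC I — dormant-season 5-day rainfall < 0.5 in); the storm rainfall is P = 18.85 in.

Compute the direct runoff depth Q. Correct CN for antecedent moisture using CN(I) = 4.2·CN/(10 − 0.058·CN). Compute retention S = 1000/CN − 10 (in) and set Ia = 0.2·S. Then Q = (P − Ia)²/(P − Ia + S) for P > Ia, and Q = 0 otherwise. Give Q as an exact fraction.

Adjust CN=37 to AMC I: 4.2·37/(10 − 0.058·37) → (777/5) ÷ (3927/500) = 3700/187 ≈ 19.786
Retention S: 1000/CN − 10 with CN=19.786 → S = 1500/37 ≈ 40.541 in
Initial abstraction Ia = S/5 = (1500/37)/5 = 300/37 ≈ 8.108 in
P − Ia = 18.850 − 8.108 = 7949/740 ≈ 10.742 in (> 0, runoff occurs)
Runoff Q = (P−Ia)²/(P−Ia+S) = (10.742)²/(10.742+40.541) = 63186601/28082260 ≈ 2.250 in

Q = 63186601/28082260 in ≈ 2.250 in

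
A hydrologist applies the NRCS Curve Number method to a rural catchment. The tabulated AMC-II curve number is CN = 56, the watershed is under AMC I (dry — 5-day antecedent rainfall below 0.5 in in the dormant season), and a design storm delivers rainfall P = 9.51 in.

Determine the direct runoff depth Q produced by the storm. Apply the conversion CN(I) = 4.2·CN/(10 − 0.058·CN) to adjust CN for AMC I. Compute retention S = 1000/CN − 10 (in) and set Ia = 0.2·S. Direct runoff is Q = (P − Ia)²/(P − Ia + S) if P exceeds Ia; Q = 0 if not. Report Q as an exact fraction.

Dry (AMC I): CN(I) = 4.2·56/(10 − 0.058·56) = (1176/5)/(844/125) = 7350/211 ≈ 34.834
Retention S: 1000/CN − 10 with CN=34.834 → S = 2750/147 ≈ 18.707 in
Ia = 0.2·(2750/147) = 550/147 in ≈ 3.741 in
Since P=9.510 > Ia=3.741: effective rainfall P−Ia = 84797/14700 in
Q: (84797/14700)² ÷ (359797/14700) = 7190531209/5289015900 in (≈ 1.360 in)

Q = 7190531209/5289015900 in ≈ 1.360 in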